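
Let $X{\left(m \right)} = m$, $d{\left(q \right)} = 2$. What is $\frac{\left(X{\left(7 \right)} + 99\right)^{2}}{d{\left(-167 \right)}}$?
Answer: $5618$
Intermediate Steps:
$\frac{\left(X{\left(7 \right)} + 99\right)^{2}}{d{\left(-167 \right)}} = \frac{\left(7 + 99\right)^{2}}{2} = 106^{2} \cdot \frac{1}{2} = 11236 \cdot \frac{1}{2} = 5618$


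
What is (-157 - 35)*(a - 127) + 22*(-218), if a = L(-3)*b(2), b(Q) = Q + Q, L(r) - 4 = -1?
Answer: 17284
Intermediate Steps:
L(r) = 3 (L(r) = 4 - 1 = 3)
b(Q) = 2*Q
a = 12 (a = 3*(2*2) = 3*4 = 12)
(-157 - 35)*(a - 127) + 22*(-218) = (-157 - 35)*(12 - 127) + 22*(-218) = -192*(-115) - 4796 = 22080 - 4796 = 17284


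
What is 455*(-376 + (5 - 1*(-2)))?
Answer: -167895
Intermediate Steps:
455*(-376 + (5 - 1*(-2))) = 455*(-376 + (5 + 2)) = 455*(-376 + 7) = 455*(-369) = -167895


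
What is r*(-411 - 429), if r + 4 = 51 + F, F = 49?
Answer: -80640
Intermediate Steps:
r = 96 (r = -4 + (51 + 49) = -4 + 100 = 96)
r*(-411 - 429) = 96*(-411 - 429) = 96*(-840) = -80640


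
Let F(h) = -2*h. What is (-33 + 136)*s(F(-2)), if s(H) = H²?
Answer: 1648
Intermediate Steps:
(-33 + 136)*s(F(-2)) = (-33 + 136)*(-2*(-2))² = 103*4² = 103*16 = 1648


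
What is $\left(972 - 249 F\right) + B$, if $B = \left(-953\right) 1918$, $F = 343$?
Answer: $-1912289$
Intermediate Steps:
$B = -1827854$
$\left(972 - 249 F\right) + B = \left(972 - 85407\right) - 1827854 = -84435 - 1827854 = -1912289$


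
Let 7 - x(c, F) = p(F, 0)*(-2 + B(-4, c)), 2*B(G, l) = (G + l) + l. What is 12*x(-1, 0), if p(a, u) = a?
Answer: 84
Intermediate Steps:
B(G, l) = l + G/2 (B(G, l) = ((G + l) + l)/2 = (G + 2*l)/2 = l + G/2)
x(c, F) = 7 - F*(-4 + c) (x(c, F) = 7 - F*(-2 + (c + (1/2)*(-4))) = 7 - F*(-2 + (c - 2)) = 7 - F*(-2 + (-2 + c)) = 7 - F*(-4 + c))
12*x(-1, 0) = 12*(7 + 4*0 - 1*0*(-1)) = 12*(7 + 0 + 0) = 12*7 = 84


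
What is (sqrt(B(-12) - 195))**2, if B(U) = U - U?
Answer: -195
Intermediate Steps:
B(U) = 0
(sqrt(B(-12) - 195))**2 = (sqrt(0 - 195))**2 = (sqrt(-195))**2 = (I*sqrt(195))**2 = -195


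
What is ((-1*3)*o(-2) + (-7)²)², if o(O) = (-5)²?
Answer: 676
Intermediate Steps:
o(O) = 25
((-1*3)*o(-2) + (-7)²)² = (-1*3*25 + (-7)²)² = (-3*25 + 49)² = (-75 + 49)² = (-26)² = 676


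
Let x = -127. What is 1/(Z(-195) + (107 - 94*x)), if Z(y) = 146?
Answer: 1/12191 ≈ 8.2028e-5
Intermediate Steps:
1/(Z(-195) + (107 - 94*x)) = 1/(146 + (107 - 94*(-127))) = 1/(146 + (107 + 11938)) = 1/(146 + 12045) = 1/12191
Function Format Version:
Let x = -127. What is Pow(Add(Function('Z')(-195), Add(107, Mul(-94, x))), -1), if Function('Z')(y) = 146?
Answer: Rational(1, 12191) ≈ 8.2028e-5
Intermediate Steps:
Pow(Add(Function('Z')(-195), Add(107, Mul(-94, x))), -1) = Pow(Add(146, Add(107, Mul(-94, -127))), -1) = Pow(Add(146, Add(107, 11938)), -1) = Pow(Add(146, 12045), -1) = Pow(12191, -1) = Rational(1, 12191)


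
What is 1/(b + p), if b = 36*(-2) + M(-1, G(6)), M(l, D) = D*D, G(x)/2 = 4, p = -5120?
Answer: -1/5128 ≈ -0.00019501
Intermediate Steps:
G(x) = 8 (G(x) = 2*4 = 8)
M(l, D) = D²
b = -8 (b = 36*(-2) + 8² = -72 + 64 = -8)
1/(b + p) = 1/(-8 - 5120) = 1/(-5128) = -1/5128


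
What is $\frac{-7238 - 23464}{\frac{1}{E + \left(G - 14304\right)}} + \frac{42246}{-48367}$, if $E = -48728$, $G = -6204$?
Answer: $\frac{102812942121378}{48367} \approx 2.1257 \cdot 10^{9}$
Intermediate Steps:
$\frac{-7238 - 23464}{\frac{1}{E + \left(G - 14304\right)}} + \frac{42246}{-48367} = \frac{-7238 - 23464}{\frac{1}{-48728 - 20508}} + \frac{42246}{-48367} = - \frac{30702}{\frac{1}{-48728 - 20508}} + 42246 \left(- \frac{1}{48367}\right) = - \frac{30702}{\frac{1}{-69236}} - \frac{42246}{48367} = - \frac{30702}{- \frac{1}{69236}} - \frac{42246}{48367} = \left(-30702\right) \left(-69236\right) - \frac{42246}{48367} = 2125683672 - \frac{42246}{48367} = \frac{102812942121378}{48367}$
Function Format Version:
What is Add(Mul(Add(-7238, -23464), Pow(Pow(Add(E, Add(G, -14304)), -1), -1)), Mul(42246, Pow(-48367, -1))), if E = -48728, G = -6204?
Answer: Rational(102812942121378, 48367) ≈ 2.1257e+9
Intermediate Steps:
Add(Mul(Add(-7238, -23464), Pow(Pow(Add(E, Add(G, -14304)), -1), -1)), Mul(42246, Pow(-48367, -1))) = Add(Mul(Add(-7238, -23464), Pow(Pow(Add(-48728, Add(-6204, -14304)), -1), -1)), Mul(42246, Pow(-48367, -1))) = Add(Mul(-30702, Pow(Pow(Add(-48728, -20508), -1), -1)), Mul(42246, Rational(-1, 48367))) = Add(Mul(-30702, Pow(Pow(-69236, -1), -1)), Rational(-42246, 48367)) = Add(Mul(-30702, Pow(Rational(-1, 69236), -1)), Rational(-42246, 48367)) = Add(Mul(-30702, -69236), Rational(-42246, 48367)) = Add(2125683672, Rational(-42246, 48367)) = Rational(102812942121378, 48367)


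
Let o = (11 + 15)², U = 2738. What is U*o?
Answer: 1850888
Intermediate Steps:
o = 676 (o = 26² = 676)
U*o = 2738*676 = 1850888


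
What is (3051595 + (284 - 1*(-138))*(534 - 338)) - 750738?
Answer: 2383569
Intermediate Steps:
(3051595 + (284 - 1*(-138))*(534 - 338)) - 750738 = (3051595 + (284 + 138)*196) - 750738 = (3051595 + 422*196) - 750738 = (3051595 + 82712) - 750738 = 3134307 - 750738 = 2383569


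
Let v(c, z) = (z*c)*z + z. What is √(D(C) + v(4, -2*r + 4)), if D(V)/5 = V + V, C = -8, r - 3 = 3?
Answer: 2*√42 ≈ 12.961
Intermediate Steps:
r = 6 (r = 3 + 3 = 6)
v(c, z) = z + c*z² (v(c, z) = (c*z)*z + z = c*z² + z = z + c*z²)
D(V) = 10*V (D(V) = 5*(V + V) = 5*(2*V) = 10*V)
√(D(C) + v(4, -2*r + 4)) = √(10*(-8) + (-2*6 + 4)*(1 + 4*(-2*6 + 4))) = √(-80 + (-12 + 4)*(1 + 4*(-12 + 4))) = √(-80 - 8*(1 + 4*(-8))) = √(-80 - 8*(1 - 32)) = √(-80 - 8*(-31)) = √(-80 + 248) = √168 = 2*√42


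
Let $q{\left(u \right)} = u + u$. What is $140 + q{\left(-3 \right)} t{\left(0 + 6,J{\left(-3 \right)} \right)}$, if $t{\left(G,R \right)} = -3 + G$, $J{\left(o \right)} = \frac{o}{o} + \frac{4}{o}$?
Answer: $122$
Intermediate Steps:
$q{\left(u \right)} = 2 u$
$J{\left(o \right)} = 1 + \frac{4}{o}$
$140 + q{\left(-3 \right)} t{\left(0 + 6,J{\left(-3 \right)} \right)} = 140 + 2 \left(-3\right) \left(-3 + \left(0 + 6\right)\right) = 140 - 6 \left(-3 + 6\right) = 140 - 18 = 122$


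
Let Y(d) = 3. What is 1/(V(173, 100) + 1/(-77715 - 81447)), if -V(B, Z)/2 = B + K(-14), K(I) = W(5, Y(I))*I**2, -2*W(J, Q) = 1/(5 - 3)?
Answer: -159162/39472177 ≈ -0.0040323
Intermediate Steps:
W(J, Q) = -1/4 (W(J, Q) = -1/(2*(5 - 3)) = -1/2/2 = -1/2*1/2 = -1/4)
K(I) = -I**2/4
V(B, Z) = 98 - 2*B (V(B, Z) = -2*(B - 1/4*(-14)**2) = -2*(B - 1/4*196) = -2*(B - 49) = -2*(-49 + B) = 98 - 2*B)
1/(V(173, 100) + 1/(-77715 - 81447)) = 1/((98 - 2*173) + 1/(-77715 - 81447)) = 1/((98 - 346) + 1/(-159162)) = 1/(-248 - 1/159162) = 1/(-39472177/159162) = -159162/39472177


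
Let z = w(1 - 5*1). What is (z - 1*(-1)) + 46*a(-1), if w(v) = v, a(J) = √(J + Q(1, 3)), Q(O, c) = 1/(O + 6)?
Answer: -3 + 46*I*√42/7 ≈ -3.0 + 42.588*I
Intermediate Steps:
Q(O, c) = 1/(6 + O)
a(J) = √(⅐ + J) (a(J) = √(J + 1/(6 + 1)) = √(J + 1/7) = √(J + ⅐) = √(⅐ + J))
z = -4 (z = 1 - 5*1 = 1 - 5 = -4)
(z - 1*(-1)) + 46*a(-1) = (-4 - 1*(-1)) + 46*(√(7 + 49*(-1))/7) = (-4 + 1) + 46*(√(7 - 49)/7) = -3 + 46*(√(-42)/7) = -3 + 46*((I*√42)/7) = -3 + 46*(I*√42/7) = -3 + 46*I*√42/7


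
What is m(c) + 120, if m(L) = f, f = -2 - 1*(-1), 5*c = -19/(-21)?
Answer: 119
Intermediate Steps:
c = 19/105 (c = (-19/(-21))/5 = (-19*(-1/21))/5 = (1/5)*(19/21) = 19/105 ≈ 0.18095)
f = -1 (f = -2 + 1 = -1)
m(L) = -1
m(c) + 120 = -1 + 120 = 119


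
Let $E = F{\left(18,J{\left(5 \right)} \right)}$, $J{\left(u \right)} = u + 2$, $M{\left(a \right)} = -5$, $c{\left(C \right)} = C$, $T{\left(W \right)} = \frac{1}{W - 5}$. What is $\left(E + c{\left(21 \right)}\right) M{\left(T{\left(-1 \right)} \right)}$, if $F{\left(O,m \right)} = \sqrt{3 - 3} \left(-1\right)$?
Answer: $-105$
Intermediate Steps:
$T{\left(W \right)} = \frac{1}{-5 + W}$
$J{\left(u \right)} = 2 + u$
$F{\left(O,m \right)} = 0$ ($F{\left(O,m \right)} = \sqrt{0} \left(-1\right) = 0 \left(-1\right) = 0$)
$E = 0$
$\left(E + c{\left(21 \right)}\right) M{\left(T{\left(-1 \right)} \right)} = \left(0 + 21\right) \left(-5\right) = 21 \left(-5\right) = -105$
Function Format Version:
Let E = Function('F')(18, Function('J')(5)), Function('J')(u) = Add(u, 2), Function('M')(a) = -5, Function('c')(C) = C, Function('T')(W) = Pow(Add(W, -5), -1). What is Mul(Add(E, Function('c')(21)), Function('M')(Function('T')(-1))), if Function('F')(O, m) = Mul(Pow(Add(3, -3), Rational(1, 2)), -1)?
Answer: -105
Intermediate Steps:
Function('T')(W) = Pow(Add(-5, W), -1)
Function('J')(u) = Add(2, u)
Function('F')(O, m) = 0 (Function('F')(O, m) = Mul(Pow(0, Rational(1, 2)), -1) = Mul(0, -1) = 0)
E = 0
Mul(Add(E, Function('c')(21)), Function('M')(Function('T')(-1))) = Mul(Add(0, 21), -5) = Mul(21, -5) = -105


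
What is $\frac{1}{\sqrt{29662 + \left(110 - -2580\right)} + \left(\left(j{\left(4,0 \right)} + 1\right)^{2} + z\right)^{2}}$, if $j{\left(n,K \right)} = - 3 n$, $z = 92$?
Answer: $\frac{15123}{686104603} - \frac{4 \sqrt{2022}}{2058313809} \approx 2.1954 \cdot 10^{-5}$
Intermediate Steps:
$\frac{1}{\sqrt{29662 + \left(110 - -2580\right)} + \left(\left(j{\left(4,0 \right)} + 1\right)^{2} + z\right)^{2}} = \frac{1}{\sqrt{29662 + \left(110 - -2580\right)} + \left(\left(\left(-3\right) 4 + 1\right)^{2} + 92\right)^{2}} = \frac{1}{\sqrt{29662 + \left(110 + 2580\right)} + \left(\left(-12 + 1\right)^{2} + 92\right)^{2}} = \frac{1}{\sqrt{29662 + 2690} + \left(\left(-11\right)^{2} + 92\right)^{2}} = \frac{1}{\sqrt{32352} + \left(121 + 92\right)^{2}} = \frac{1}{4 \sqrt{2022} + 213^{2}} = \frac{1}{4 \sqrt{2022} + 45369} = \frac{1}{45369 + 4 \sqrt{2022}}$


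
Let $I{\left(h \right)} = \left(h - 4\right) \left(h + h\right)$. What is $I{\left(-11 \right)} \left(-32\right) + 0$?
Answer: $-10560$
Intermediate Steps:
$I{\left(h \right)} = 2 h \left(-4 + h\right)$ ($I{\left(h \right)} = \left(-4 + h\right) 2 h = 2 h \left(-4 + h\right)$)
$I{\left(-11 \right)} \left(-32\right) + 0 = 2 \left(-11\right) \left(-4 - 11\right) \left(-32\right) + 0 = 2 \left(-11\right) \left(-15\right) \left(-32\right) + 0 = 330 \left(-32\right) + 0 = -10560 + 0 = -10560$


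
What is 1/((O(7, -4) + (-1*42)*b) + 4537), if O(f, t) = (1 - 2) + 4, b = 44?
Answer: 1/2692 ≈ 0.00037147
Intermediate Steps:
O(f, t) = 3 (O(f, t) = -1 + 4 = 3)
1/((O(7, -4) + (-1*42)*b) + 4537) = 1/((3 - 1*42*44) + 4537) = 1/((3 - 42*44) + 4537) = 1/((3 - 1848) + 4537) = 1/(-1845 + 4537) = 1/2692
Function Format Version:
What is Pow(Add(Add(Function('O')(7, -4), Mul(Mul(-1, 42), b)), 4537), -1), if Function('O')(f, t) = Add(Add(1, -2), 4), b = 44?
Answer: Rational(1, 2692) ≈ 0.00037147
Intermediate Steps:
Function('O')(f, t) = 3 (Function('O')(f, t) = Add(-1, 4) = 3)
Pow(Add(Add(Function('O')(7, -4), Mul(Mul(-1, 42), b)), 4537), -1) = Pow(Add(Add(3, Mul(Mul(-1, 42), 44)), 4537), -1) = Pow(Add(Add(3, Mul(-42, 44)), 4537), -1) = Pow(Add(Add(3, -1848), 4537), -1) = Pow(Add(-1845, 4537), -1) = Pow(2692, -1) = Rational(1, 2692)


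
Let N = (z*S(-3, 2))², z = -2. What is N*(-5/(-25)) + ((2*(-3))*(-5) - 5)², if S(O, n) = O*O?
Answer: 3449/5 ≈ 689.80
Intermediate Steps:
S(O, n) = O²
N = 324 (N = (-2*(-3)²)² = (-2*9)² = (-18)² = 324)
N*(-5/(-25)) + ((2*(-3))*(-5) - 5)² = 324*(-5/(-25)) + ((2*(-3))*(-5) - 5)² = 324*(-5*(-1/25)) + (-6*(-5) - 5)² = 324*(⅕) + (30 - 5)² = 324/5 + 25² = 324/5 + 625 = 3449/5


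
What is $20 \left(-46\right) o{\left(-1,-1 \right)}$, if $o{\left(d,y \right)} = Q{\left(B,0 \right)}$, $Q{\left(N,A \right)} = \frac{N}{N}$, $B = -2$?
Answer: $-920$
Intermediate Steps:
$Q{\left(N,A \right)} = 1$
$o{\left(d,y \right)} = 1$
$20 \left(-46\right) o{\left(-1,-1 \right)} = 20 \left(-46\right) 1 = \left(-920\right) 1 = -920$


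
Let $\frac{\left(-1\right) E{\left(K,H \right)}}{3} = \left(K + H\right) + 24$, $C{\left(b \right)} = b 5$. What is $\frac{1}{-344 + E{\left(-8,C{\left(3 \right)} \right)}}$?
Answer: $- \frac{1}{437} \approx -0.0022883$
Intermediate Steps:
$C{\left(b \right)} = 5 b$
$E{\left(K,H \right)} = -72 - 3 H - 3 K$ ($E{\left(K,H \right)} = - 3 \left(\left(K + H\right) + 24\right) = - 3 \left(\left(H + K\right) + 24\right) = - 3 \left(24 + H + K\right) = -72 - 3 H - 3 K$)
$\frac{1}{-344 + E{\left(-8,C{\left(3 \right)} \right)}} = \frac{1}{-344 - \left(48 + 3 \cdot 5 \cdot 3\right)} = \frac{1}{-344 - 93} = \frac{1}{-437} = - \frac{1}{437}$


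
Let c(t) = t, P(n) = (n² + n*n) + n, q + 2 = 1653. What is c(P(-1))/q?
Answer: 1/1651 ≈ 0.00060569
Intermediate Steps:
q = 1651 (q = -2 + 1653 = 1651)
P(n) = n + 2*n² (P(n) = (n² + n²) + n = 2*n² + n = n + 2*n²)
c(P(-1))/q = -(1 + 2*(-1))/1651 = -(1 - 2)*(1/1651) = -1*(-1)*(1/1651) = 1*(1/1651) = 1/1651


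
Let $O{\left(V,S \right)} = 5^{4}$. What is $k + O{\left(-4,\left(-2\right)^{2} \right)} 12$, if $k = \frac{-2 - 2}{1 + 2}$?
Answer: $\frac{22496}{3} \approx 7498.7$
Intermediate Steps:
$O{\left(V,S \right)} = 625$
$k = - \frac{4}{3} \approx -1.3333$
$k + O{\left(-4,\left(-2\right)^{2} \right)} 12 = - \frac{4}{3} + 625 \cdot 12 = - \frac{4}{3} + 7500 = \frac{22496}{3}$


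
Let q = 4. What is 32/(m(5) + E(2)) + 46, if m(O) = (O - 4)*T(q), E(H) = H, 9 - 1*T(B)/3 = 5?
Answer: 338/7 ≈ 48.286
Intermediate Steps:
T(B) = 12 (T(B) = 27 - 3*5 = 27 - 15 = 12)
m(O) = -48 + 12*O (m(O) = (O - 4)*12 = (-4 + O)*12 = -48 + 12*O)
32/(m(5) + E(2)) + 46 = 32/((-48 + 12*5) + 2) + 46 = 32/((-48 + 60) + 2) + 46 = 32/(12 + 2) + 46 = 32/14 + 46 = (1/14)*32 + 46 = 16/7 + 46 = 338/7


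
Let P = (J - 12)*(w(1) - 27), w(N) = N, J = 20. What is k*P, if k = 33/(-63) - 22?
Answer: 98384/21 ≈ 4685.0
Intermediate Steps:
k = -473/21 (k = 33*(-1/63) - 22 = -11/21 - 22 = -473/21 ≈ -22.524)
P = -208 (P = (20 - 12)*(1 - 27) = 8*(-26) = -208)
k*P = -473/21*(-208) = 98384/21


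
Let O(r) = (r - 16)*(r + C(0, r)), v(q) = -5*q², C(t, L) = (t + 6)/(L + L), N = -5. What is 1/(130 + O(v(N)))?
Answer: 125/2219798 ≈ 5.6311e-5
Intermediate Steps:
C(t, L) = (6 + t)/(2*L) (C(t, L) = (6 + t)/((2*L)) = (6 + t)*(1/(2*L)) = (6 + t)/(2*L))
O(r) = (-16 + r)*(r + 3/r) (O(r) = (r - 16)*(r + (6 + 0)/(2*r)) = (-16 + r)*(r + (½)*6/r) = (-16 + r)*(r + 3/r))
1/(130 + O(v(N))) = 1/(130 + (3 + (-5*(-5)²)² - 48/((-5*(-5)²)) - (-80)*(-5)²)) = 1/(130 + (3 + (-5*25)² - 48/((-5*25)) - (-80)*25)) = 1/(130 + (3 + (-125)² - 48/(-125) - 16*(-125))) = 1/(130 + (3 + 15625 - 48*(-1/125) + 2000)) = 1/(130 + (3 + 15625 + 48/125 + 2000)) = 1/(130 + 2203548/125) = 1/(2219798/125) = 125/2219798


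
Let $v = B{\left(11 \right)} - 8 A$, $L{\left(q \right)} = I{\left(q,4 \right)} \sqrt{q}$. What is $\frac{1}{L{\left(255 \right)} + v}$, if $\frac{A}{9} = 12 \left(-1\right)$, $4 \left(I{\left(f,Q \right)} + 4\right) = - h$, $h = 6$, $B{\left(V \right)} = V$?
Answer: $\frac{700}{606329} + \frac{22 \sqrt{255}}{3031645} \approx 0.0012704$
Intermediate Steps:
$I{\left(f,Q \right)} = - \frac{11}{2}$ ($I{\left(f,Q \right)} = -4 + \frac{\left(-1\right) 6}{4} = -4 + \frac{1}{4} \left(-6\right) = -4 - \frac{3}{2} = - \frac{11}{2}$)
$A = -108$ ($A = 9 \cdot 12 \left(-1\right) = 9 \left(-12\right) = -108$)
$L{\left(q \right)} = - \frac{11 \sqrt{q}}{2}$
$v = 875$ ($v = 11 - -864 = 11 + 864 = 875$)
$\frac{1}{L{\left(255 \right)} + v} = \frac{1}{- \frac{11 \sqrt{255}}{2} + 875} = \frac{1}{875 - \frac{11 \sqrt{255}}{2}}$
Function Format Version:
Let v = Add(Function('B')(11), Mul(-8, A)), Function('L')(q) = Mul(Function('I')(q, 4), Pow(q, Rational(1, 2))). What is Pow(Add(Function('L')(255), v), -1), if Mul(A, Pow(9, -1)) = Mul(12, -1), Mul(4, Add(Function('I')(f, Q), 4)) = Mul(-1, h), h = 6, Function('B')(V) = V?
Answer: Add(Rational(700, 606329), Mul(Rational(22, 3031645), Pow(255, Rational(1, 2)))) ≈ 0.0012704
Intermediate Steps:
Function('I')(f, Q) = Rational(-11, 2) (Function('I')(f, Q) = Add(-4, Mul(Rational(1, 4), Mul(-1, 6))) = Add(-4, Mul(Rational(1, 4), -6)) = Add(-4, Rational(-3, 2)) = Rational(-11, 2))
A = -108 (A = Mul(9, Mul(12, -1)) = Mul(9, -12) = -108)
Function('L')(q) = Mul(Rational(-11, 2), Pow(q, Rational(1, 2)))
v = 875 (v = Add(11, Mul(-8, -108)) = Add(11, 864) = 875)
Pow(Add(Function('L')(255), v), -1) = Pow(Add(Mul(Rational(-11, 2), Pow(255, Rational(1, 2))), 875), -1) = Pow(Add(875, Mul(Rational(-11, 2), Pow(255, Rational(1, 2)))), -1)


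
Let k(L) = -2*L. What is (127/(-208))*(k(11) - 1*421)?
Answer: 56261/208 ≈ 270.49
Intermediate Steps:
(127/(-208))*(k(11) - 1*421) = (127/(-208))*(-2*11 - 1*421) = (127*(-1/208))*(-22 - 421) = -127/208*(-443) = 56261/208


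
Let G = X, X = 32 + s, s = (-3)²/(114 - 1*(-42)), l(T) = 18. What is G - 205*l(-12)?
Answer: -190213/52 ≈ -3657.9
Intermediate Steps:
s = 3/52 (s = 9/(114 + 42) = 9/156 = 9*(1/156) = 3/52 ≈ 0.057692)
X = 1667/52 (X = 32 + 3/52 = 1667/52 ≈ 32.058)
G = 1667/52 ≈ 32.058
G - 205*l(-12) = 1667/52 - 205*18 = 1667/52 - 3690 = -190213/52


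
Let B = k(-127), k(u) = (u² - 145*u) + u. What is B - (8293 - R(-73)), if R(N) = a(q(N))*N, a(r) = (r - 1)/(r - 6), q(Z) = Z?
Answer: 2058394/79 ≈ 26056.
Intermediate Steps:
k(u) = u² - 144*u
a(r) = (-1 + r)/(-6 + r)
R(N) = N*(-1 + N)/(-6 + N) (R(N) = ((-1 + N)/(-6 + N))*N = N*(-1 + N)/(-6 + N))
B = 34417 (B = -127*(-144 - 127) = -127*(-271) = 34417)
B - (8293 - R(-73)) = 34417 - (8293 - (-73)*(-1 - 73)/(-6 - 73)) = 34417 - (8293 - (-73)*(-74)/(-79)) = 34417 - (8293 - (-73)*(-1)*(-74)/79) = 34417 - (8293 - 1*(-5402/79)) = 34417 - (8293 + 5402/79) = 34417 - 1*660549/79 = 34417 - 660549/79 = 2058394/79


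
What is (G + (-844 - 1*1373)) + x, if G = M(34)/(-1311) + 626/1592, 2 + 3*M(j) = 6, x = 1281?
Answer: -2929077403/3130668 ≈ -935.61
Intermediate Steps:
M(j) = 4/3 (M(j) = -⅔ + (⅓)*6 = -⅔ + 2 = 4/3)
G = 1227845/3130668 (G = (4/3)/(-1311) + 626/1592 = (4/3)*(-1/1311) + 626*(1/1592) = -4/3933 + 313/796 = 1227845/3130668 ≈ 0.39220)
(G + (-844 - 1*1373)) + x = (1227845/3130668 + (-844 - 1*1373)) + 1281 = (1227845/3130668 + (-844 - 1373)) + 1281 = (1227845/3130668 - 2217) + 1281 = -6939463111/3130668 + 1281 = -2929077403/3130668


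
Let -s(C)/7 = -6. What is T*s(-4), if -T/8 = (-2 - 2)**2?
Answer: -5376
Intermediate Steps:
s(C) = 42 (s(C) = -7*(-6) = 42)
T = -128 (T = -8*(-2 - 2)**2 = -8*(-4)**2 = -8*16 = -128)
T*s(-4) = -128*42 = -5376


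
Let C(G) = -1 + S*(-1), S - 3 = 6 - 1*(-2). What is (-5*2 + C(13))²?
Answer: 484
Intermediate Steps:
S = 11 (S = 3 + (6 - 1*(-2)) = 3 + (6 + 2) = 3 + 8 = 11)
C(G) = -12 (C(G) = -1 + 11*(-1) = -1 - 11 = -12)
(-5*2 + C(13))² = (-5*2 - 12)² = (-10 - 12)² = (-22)² = 484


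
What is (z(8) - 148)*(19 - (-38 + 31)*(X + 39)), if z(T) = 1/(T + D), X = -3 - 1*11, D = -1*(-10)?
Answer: -258311/9 ≈ -28701.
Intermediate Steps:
D = 10
X = -14 (X = -3 - 11 = -14)
z(T) = 1/(10 + T) (z(T) = 1/(T + 10) = 1/(10 + T))
(z(8) - 148)*(19 - (-38 + 31)*(X + 39)) = (1/(10 + 8) - 148)*(19 - (-38 + 31)*(-14 + 39)) = (1/18 - 148)*(19 - (-7)*25) = (1/18 - 148)*(19 - 1*(-175)) = -2663*(19 + 175)/18 = -2663/18*194 = -258311/9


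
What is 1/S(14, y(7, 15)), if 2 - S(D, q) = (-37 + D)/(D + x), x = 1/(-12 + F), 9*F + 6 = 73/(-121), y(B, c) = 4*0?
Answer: 193049/705039 ≈ 0.27381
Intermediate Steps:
y(B, c) = 0
F = -799/1089 (F = -⅔ + (73/(-121))/9 = -⅔ + (73*(-1/121))/9 = -⅔ + (⅑)*(-73/121) = -⅔ - 73/1089 = -799/1089 ≈ -0.73370)
x = -1089/13867 (x = 1/(-12 - 799/1089) = 1/(-13867/1089) = -1089/13867 ≈ -0.078532)
S(D, q) = 2 - (-37 + D)/(-1089/13867 + D) (S(D, q) = 2 - (-37 + D)/(D - 1089/13867) = 2 - (-37 + D)/(-1089/13867 + D))
1/S(14, y(7, 15)) = 1/((510901 + 13867*14)/(-1089 + 13867*14)) = 1/((510901 + 194138)/(-1089 + 194138)) = 1/(705039/193049) = 193049/705039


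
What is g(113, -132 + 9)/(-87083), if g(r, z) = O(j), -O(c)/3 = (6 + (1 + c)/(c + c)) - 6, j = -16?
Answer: 45/2786656 ≈ 1.6148e-5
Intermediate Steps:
O(c) = -3*(1 + c)/(2*c) (O(c) = -3*((6 + (1 + c)/(c + c)) - 6) = -3*((6 + (1 + c)/((2*c))) - 6) = -3*((6 + (1 + c)*(1/(2*c))) - 6) = -3*((6 + (1 + c)/(2*c)) - 6) = -3*(1 + c)/(2*c))
g(r, z) = -45/32 (g(r, z) = (3/2)*(-1 - 1*(-16))/(-16) = (3/2)*(-1/16)*(-1 + 16) = (3/2)*(-1/16)*15 = -45/32)
g(113, -132 + 9)/(-87083) = -45/32/(-87083) = -45/32*(-1/87083) = 45/2786656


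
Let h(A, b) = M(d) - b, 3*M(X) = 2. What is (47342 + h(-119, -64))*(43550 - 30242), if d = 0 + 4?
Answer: 630887920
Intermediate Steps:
d = 4
M(X) = ⅔ (M(X) = (⅓)*2 = ⅔)
h(A, b) = ⅔ - b
(47342 + h(-119, -64))*(43550 - 30242) = (47342 + (⅔ - 1*(-64)))*(43550 - 30242) = (47342 + (⅔ + 64))*13308 = (47342 + 194/3)*13308 = (142220/3)*13308 = 630887920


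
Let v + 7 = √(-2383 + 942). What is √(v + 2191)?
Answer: √(2184 + I*√1441) ≈ 46.735 + 0.4061*I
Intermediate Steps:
v = -7 + I*√1441 (v = -7 + √(-2383 + 942) = -7 + √(-1441) = -7 + I*√1441 ≈ -7.0 + 37.961*I)
√(v + 2191) = √((-7 + I*√1441) + 2191) = √(2184 + I*√1441)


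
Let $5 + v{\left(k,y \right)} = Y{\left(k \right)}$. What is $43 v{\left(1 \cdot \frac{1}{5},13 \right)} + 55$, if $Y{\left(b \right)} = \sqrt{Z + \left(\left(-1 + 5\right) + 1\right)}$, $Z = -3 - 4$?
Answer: $-160 + 43 i \sqrt{2} \approx -160.0 + 60.811 i$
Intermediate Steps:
$Z = -7$ ($Z = -3 - 4 = -7$)
$Y{\left(b \right)} = i \sqrt{2}$ ($Y{\left(b \right)} = \sqrt{-7 + \left(\left(-1 + 5\right) + 1\right)} = \sqrt{-7 + \left(4 + 1\right)} = \sqrt{-7 + 5} = \sqrt{-2} = i \sqrt{2}$)
$v{\left(k,y \right)} = -5 + i \sqrt{2}$
$43 v{\left(1 \cdot \frac{1}{5},13 \right)} + 55 = 43 \left(-5 + i \sqrt{2}\right) + 55 = \left(-215 + 43 i \sqrt{2}\right) + 55 = -160 + 43 i \sqrt{2}$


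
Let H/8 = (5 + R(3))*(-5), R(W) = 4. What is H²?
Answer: 129600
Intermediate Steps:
H = -360 (H = 8*((5 + 4)*(-5)) = 8*(9*(-5)) = 8*(-45) = -360)
H² = (-360)² = 129600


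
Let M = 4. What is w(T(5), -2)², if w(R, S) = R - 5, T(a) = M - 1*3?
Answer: 16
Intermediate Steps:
T(a) = 1 (T(a) = 4 - 1*3 = 4 - 3 = 1)
w(R, S) = -5 + R
w(T(5), -2)² = (-5 + 1)² = (-4)² = 16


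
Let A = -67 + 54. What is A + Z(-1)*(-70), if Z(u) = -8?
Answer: 547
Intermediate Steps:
A = -13
A + Z(-1)*(-70) = -13 - 8*(-70) = -13 + 560 = 547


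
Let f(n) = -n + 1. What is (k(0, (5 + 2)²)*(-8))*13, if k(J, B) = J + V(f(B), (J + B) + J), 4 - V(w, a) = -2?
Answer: -624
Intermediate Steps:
f(n) = 1 - n
V(w, a) = 6 (V(w, a) = 4 - 1*(-2) = 4 + 2 = 6)
k(J, B) = 6 + J (k(J, B) = J + 6 = 6 + J)
(k(0, (5 + 2)²)*(-8))*13 = ((6 + 0)*(-8))*13 = (6*(-8))*13 = -48*13 = -624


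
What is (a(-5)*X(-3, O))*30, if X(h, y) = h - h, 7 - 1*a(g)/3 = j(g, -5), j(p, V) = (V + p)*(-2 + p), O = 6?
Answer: 0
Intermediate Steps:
j(p, V) = (-2 + p)*(V + p)
a(g) = -9 - 3*g² + 21*g (a(g) = 21 - 3*(g² - 2*(-5) - 2*g - 5*g) = 21 - 3*(g² + 10 - 2*g - 5*g) = 21 - 3*(10 + g² - 7*g) = 21 + (-30 - 3*g² + 21*g) = -9 - 3*g² + 21*g)
X(h, y) = 0
(a(-5)*X(-3, O))*30 = ((-9 - 3*(-5)² + 21*(-5))*0)*30 = ((-9 - 3*25 - 105)*0)*30 = ((-9 - 75 - 105)*0)*30 = -189*0*30 = 0*30 = 0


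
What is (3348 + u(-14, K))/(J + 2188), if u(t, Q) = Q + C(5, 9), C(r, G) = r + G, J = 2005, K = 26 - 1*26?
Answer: 3362/4193 ≈ 0.80181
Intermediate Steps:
K = 0 (K = 26 - 26 = 0)
C(r, G) = G + r
u(t, Q) = 14 + Q (u(t, Q) = Q + (9 + 5) = Q + 14 = 14 + Q)
(3348 + u(-14, K))/(J + 2188) = (3348 + (14 + 0))/(2005 + 2188) = (3348 + 14)/4193 = 3362*(1/4193) = 3362/4193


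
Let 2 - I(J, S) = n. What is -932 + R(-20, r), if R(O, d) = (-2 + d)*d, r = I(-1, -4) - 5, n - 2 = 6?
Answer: -789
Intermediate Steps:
n = 8 (n = 2 + 6 = 8)
I(J, S) = -6 (I(J, S) = 2 - 1*8 = 2 - 8 = -6)
r = -11 (r = -6 - 5 = -11)
R(O, d) = d*(-2 + d)
-932 + R(-20, r) = -932 - 11*(-2 - 11) = -932 - 11*(-13) = -932 + 143 = -789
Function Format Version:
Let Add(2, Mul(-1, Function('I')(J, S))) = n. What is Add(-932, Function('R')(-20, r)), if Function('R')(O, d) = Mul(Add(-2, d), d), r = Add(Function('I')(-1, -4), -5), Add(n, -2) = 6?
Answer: -789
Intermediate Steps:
n = 8 (n = Add(2, 6) = 8)
Function('I')(J, S) = -6 (Function('I')(J, S) = Add(2, Mul(-1, 8)) = Add(2, -8) = -6)
r = -11 (r = Add(-6, -5) = -11)
Function('R')(O, d) = Mul(d, Add(-2, d))
Add(-932, Function('R')(-20, r)) = Add(-932, Mul(-11, Add(-2, -11))) = Add(-932, Mul(-11, -13)) = Add(-932, 143) = -789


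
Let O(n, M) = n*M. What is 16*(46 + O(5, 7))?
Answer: 1296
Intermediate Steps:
O(n, M) = M*n
16*(46 + O(5, 7)) = 16*(46 + 7*5) = 16*(46 + 35) = 16*81 = 1296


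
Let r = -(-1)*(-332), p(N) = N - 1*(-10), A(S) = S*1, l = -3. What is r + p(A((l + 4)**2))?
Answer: -321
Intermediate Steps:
A(S) = S
p(N) = 10 + N (p(N) = N + 10 = 10 + N)
r = -332 (r = -1*332 = -332)
r + p(A((l + 4)**2)) = -332 + (10 + (-3 + 4)**2) = -332 + (10 + 1**2) = -332 + (10 + 1) = -332 + 11 = -321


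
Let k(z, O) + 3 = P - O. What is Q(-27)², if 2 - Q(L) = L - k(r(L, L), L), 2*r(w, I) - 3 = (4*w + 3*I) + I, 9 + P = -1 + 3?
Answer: 2116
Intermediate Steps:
P = -7 (P = -9 + (-1 + 3) = -9 + 2 = -7)
r(w, I) = 3/2 + 2*I + 2*w (r(w, I) = 3/2 + ((4*w + 3*I) + I)/2 = 3/2 + ((3*I + 4*w) + I)/2 = 3/2 + (4*I + 4*w)/2 = 3/2 + (2*I + 2*w) = 3/2 + 2*I + 2*w)
k(z, O) = -10 - O (k(z, O) = -3 + (-7 - O) = -10 - O)
Q(L) = -8 - 2*L (Q(L) = 2 - (L - (-10 - L)) = 2 - (L + (10 + L)) = 2 - (10 + 2*L) = 2 + (-10 - 2*L) = -8 - 2*L)
Q(-27)² = (-8 - 2*(-27))² = (-8 + 54)² = 46² = 2116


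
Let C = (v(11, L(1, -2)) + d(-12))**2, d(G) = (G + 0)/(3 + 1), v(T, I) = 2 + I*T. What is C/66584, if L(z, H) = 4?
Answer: 1849/66584 ≈ 0.027769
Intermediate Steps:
d(G) = G/4
C = 1849 (C = ((2 + 4*11) + (1/4)*(-12))**2 = ((2 + 44) - 3)**2 = (46 - 3)**2 = 43**2 = 1849)
C/66584 = 1849/66584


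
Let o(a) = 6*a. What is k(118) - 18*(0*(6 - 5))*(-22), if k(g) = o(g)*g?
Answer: 83544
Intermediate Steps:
k(g) = 6*g**2 (k(g) = (6*g)*g = 6*g**2)
k(118) - 18*(0*(6 - 5))*(-22) = 6*118**2 - 18*(0*(6 - 5))*(-22) = 6*13924 - 18*(0*1)*(-22) = 83544 - 18*0*(-22) = 83544 - 0*(-22) = 83544 - 1*0 = 83544 + 0 = 83544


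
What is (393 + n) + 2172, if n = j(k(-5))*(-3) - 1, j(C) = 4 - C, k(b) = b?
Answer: 2537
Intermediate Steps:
n = -28 (n = (4 - 1*(-5))*(-3) - 1 = (4 + 5)*(-3) - 1 = 9*(-3) - 1 = -27 - 1 = -28)
(393 + n) + 2172 = (393 - 28) + 2172 = 365 + 2172 = 2537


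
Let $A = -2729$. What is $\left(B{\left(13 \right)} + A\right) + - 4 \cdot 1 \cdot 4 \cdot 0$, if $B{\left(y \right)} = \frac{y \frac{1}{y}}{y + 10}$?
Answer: $- \frac{62766}{23} \approx -2729.0$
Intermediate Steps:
$B{\left(y \right)} = \frac{1}{10 + y}$ ($B{\left(y \right)} = 1 \frac{1}{10 + y} = \frac{1}{10 + y}$)
$\left(B{\left(13 \right)} + A\right) + - 4 \cdot 1 \cdot 4 \cdot 0 = \left(\frac{1}{10 + 13} - 2729\right) + - 4 \cdot 1 \cdot 4 \cdot 0 = \left(\frac{1}{23} - 2729\right) + \left(-4\right) 4 \cdot 0 = \left(\frac{1}{23} - 2729\right) - 0 = - \frac{62766}{23} + 0 = - \frac{62766}{23}$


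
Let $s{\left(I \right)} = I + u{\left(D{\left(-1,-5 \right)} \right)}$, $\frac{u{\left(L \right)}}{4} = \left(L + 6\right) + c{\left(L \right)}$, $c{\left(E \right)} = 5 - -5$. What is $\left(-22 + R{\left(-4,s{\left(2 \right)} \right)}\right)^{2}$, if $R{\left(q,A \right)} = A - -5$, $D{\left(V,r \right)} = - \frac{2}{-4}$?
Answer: $2601$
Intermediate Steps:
$c{\left(E \right)} = 10$ ($c{\left(E \right)} = 5 + 5 = 10$)
$D{\left(V,r \right)} = \frac{1}{2}$ ($D{\left(V,r \right)} = \left(-2\right) \left(- \frac{1}{4}\right) = \frac{1}{2}$)
$u{\left(L \right)} = 64 + 4 L$ ($u{\left(L \right)} = 4 \left(\left(L + 6\right) + 10\right) = 4 \left(\left(6 + L\right) + 10\right) = 4 \left(16 + L\right) = 64 + 4 L$)
$s{\left(I \right)} = 66 + I$ ($s{\left(I \right)} = I + \left(64 + 4 \cdot \frac{1}{2}\right) = I + \left(64 + 2\right) = I + 66 = 66 + I$)
$R{\left(q,A \right)} = 5 + A$ ($R{\left(q,A \right)} = A + 5 = 5 + A$)
$\left(-22 + R{\left(-4,s{\left(2 \right)} \right)}\right)^{2} = \left(-22 + \left(5 + \left(66 + 2\right)\right)\right)^{2} = \left(-22 + \left(5 + 68\right)\right)^{2} = \left(-22 + 73\right)^{2} = 51^{2} = 2601$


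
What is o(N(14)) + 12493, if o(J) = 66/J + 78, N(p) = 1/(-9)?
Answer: 11977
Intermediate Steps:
N(p) = -⅑
o(J) = 78 + 66/J
o(N(14)) + 12493 = (78 + 66/(-⅑)) + 12493 = (78 + 66*(-9)) + 12493 = (78 - 594) + 12493 = -516 + 12493 = 11977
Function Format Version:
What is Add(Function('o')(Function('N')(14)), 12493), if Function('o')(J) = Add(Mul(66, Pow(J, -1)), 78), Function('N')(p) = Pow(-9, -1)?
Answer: 11977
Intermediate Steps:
Function('N')(p) = Rational(-1, 9)
Function('o')(J) = Add(78, Mul(66, Pow(J, -1)))
Add(Function('o')(Function('N')(14)), 12493) = Add(Add(78, Mul(66, Pow(Rational(-1, 9), -1))), 12493) = Add(Add(78, Mul(66, -9)), 12493) = Add(Add(78, -594), 12493) = Add(-516, 12493) = 11977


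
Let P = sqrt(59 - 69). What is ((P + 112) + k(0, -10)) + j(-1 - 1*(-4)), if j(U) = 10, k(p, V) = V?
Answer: 112 + I*sqrt(10) ≈ 112.0 + 3.1623*I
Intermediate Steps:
P = I*sqrt(10) (P = sqrt(-10) = I*sqrt(10) ≈ 3.1623*I)
((P + 112) + k(0, -10)) + j(-1 - 1*(-4)) = ((I*sqrt(10) + 112) - 10) + 10 = ((112 + I*sqrt(10)) - 10) + 10 = (102 + I*sqrt(10)) + 10 = 112 + I*sqrt(10)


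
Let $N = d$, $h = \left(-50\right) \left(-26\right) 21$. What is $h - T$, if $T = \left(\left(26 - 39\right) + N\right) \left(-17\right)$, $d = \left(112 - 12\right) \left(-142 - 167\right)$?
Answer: $-498221$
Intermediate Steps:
$h = 27300$ ($h = 1300 \cdot 21 = 27300$)
$d = -30900$ ($d = 100 \left(-309\right) = -30900$)
$N = -30900$
$T = 525521$ ($T = \left(\left(26 - 39\right) - 30900\right) \left(-17\right) = \left(-13 - 30900\right) \left(-17\right) = \left(-30913\right) \left(-17\right) = 525521$)
$h - T = 27300 - 525521 = -498221$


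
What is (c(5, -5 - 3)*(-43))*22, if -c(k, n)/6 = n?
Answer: -45408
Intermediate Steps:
c(k, n) = -6*n
(c(5, -5 - 3)*(-43))*22 = (-6*(-5 - 3)*(-43))*22 = (-6*(-8)*(-43))*22 = (48*(-43))*22 = -2064*22 = -45408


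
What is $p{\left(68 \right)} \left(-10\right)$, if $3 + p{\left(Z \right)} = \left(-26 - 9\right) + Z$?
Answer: $-300$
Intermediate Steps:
$p{\left(Z \right)} = -38 + Z$ ($p{\left(Z \right)} = -3 + \left(\left(-26 - 9\right) + Z\right) = -3 + \left(-35 + Z\right) = -38 + Z$)
$p{\left(68 \right)} \left(-10\right) = \left(-38 + 68\right) \left(-10\right) = 30 \left(-10\right) = -300$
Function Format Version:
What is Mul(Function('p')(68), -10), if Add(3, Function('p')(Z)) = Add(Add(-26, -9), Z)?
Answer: -300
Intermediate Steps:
Function('p')(Z) = Add(-38, Z) (Function('p')(Z) = Add(-3, Add(Add(-26, -9), Z)) = Add(-3, Add(-35, Z)) = Add(-38, Z))
Mul(Function('p')(68), -10) = Mul(Add(-38, 68), -10) = Mul(30, -10) = -300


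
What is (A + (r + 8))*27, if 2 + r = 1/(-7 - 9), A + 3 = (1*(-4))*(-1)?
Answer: 2997/16 ≈ 187.31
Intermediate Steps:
A = 1 (A = -3 + (1*(-4))*(-1) = -3 - 4*(-1) = -3 + 4 = 1)
r = -33/16 (r = -2 + 1/(-7 - 9) = -2 + 1/(-16) = -2 - 1/16 = -33/16 ≈ -2.0625)
(A + (r + 8))*27 = (1 + (-33/16 + 8))*27 = (1 + 95/16)*27 = (111/16)*27 = 2997/16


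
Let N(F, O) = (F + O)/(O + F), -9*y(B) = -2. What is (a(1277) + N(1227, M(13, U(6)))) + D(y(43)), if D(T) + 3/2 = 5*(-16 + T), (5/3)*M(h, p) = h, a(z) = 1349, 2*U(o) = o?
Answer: 22853/18 ≈ 1269.6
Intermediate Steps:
U(o) = o/2
M(h, p) = 3*h/5
y(B) = 2/9 (y(B) = -⅑*(-2) = 2/9)
N(F, O) = 1 (N(F, O) = (F + O)/(F + O) = 1)
D(T) = -163/2 + 5*T (D(T) = -3/2 + 5*(-16 + T) = -3/2 + (-80 + 5*T) = -163/2 + 5*T)
(a(1277) + N(1227, M(13, U(6)))) + D(y(43)) = (1349 + 1) + (-163/2 + 5*(2/9)) = 1350 + (-163/2 + 10/9) = 1350 - 1447/18 = 22853/18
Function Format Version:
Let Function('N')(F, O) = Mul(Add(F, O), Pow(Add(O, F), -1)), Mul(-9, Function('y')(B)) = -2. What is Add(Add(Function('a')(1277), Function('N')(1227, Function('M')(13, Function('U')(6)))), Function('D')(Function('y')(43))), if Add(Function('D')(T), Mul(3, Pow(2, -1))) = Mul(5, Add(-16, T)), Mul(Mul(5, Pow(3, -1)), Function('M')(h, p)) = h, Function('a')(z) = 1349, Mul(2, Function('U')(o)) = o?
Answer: Rational(22853, 18) ≈ 1269.6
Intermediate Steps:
Function('U')(o) = Mul(Rational(1, 2), o)
Function('M')(h, p) = Mul(Rational(3, 5), h)
Function('y')(B) = Rational(2, 9) (Function('y')(B) = Mul(Rational(-1, 9), -2) = Rational(2, 9))
Function('N')(F, O) = 1 (Function('N')(F, O) = Mul(Add(F, O), Pow(Add(F, O), -1)) = 1)
Function('D')(T) = Add(Rational(-163, 2), Mul(5, T)) (Function('D')(T) = Add(Rational(-3, 2), Mul(5, Add(-16, T))) = Add(Rational(-3, 2), Add(-80, Mul(5, T))) = Add(Rational(-163, 2), Mul(5, T)))
Add(Add(Function('a')(1277), Function('N')(1227, Function('M')(13, Function('U')(6)))), Function('D')(Function('y')(43))) = Add(Add(1349, 1), Add(Rational(-163, 2), Mul(5, Rational(2, 9)))) = Add(1350, Add(Rational(-163, 2), Rational(10, 9))) = Add(1350, Rational(-1447, 18)) = Rational(22853, 18)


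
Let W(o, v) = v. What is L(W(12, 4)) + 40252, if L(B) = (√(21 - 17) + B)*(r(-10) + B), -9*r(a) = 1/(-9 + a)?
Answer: 2295734/57 ≈ 40276.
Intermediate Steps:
r(a) = -1/(9*(-9 + a))
L(B) = (2 + B)*(1/171 + B) (L(B) = (√(21 - 17) + B)*(-1/(-81 + 9*(-10)) + B) = (√4 + B)*(-1/(-81 - 90) + B) = (2 + B)*(-1/(-171) + B) = (2 + B)*(-1*(-1/171) + B) = (2 + B)*(1/171 + B))
L(W(12, 4)) + 40252 = (2/171 + 4² + (343/171)*4) + 40252 = (2/171 + 16 + 1372/171) + 40252 = 1370/57 + 40252 = 2295734/57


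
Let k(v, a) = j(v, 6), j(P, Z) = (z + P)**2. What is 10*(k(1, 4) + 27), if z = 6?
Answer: 760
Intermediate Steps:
j(P, Z) = (6 + P)**2
k(v, a) = (6 + v)**2
10*(k(1, 4) + 27) = 10*((6 + 1)**2 + 27) = 10*(7**2 + 27) = 10*(49 + 27) = 10*76 = 760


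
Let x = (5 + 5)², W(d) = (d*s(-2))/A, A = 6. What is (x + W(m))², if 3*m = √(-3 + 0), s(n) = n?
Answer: (900 - I*√3)²/81 ≈ 10000.0 - 38.49*I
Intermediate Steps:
m = I*√3/3 (m = √(-3 + 0)/3 = √(-3)/3 = (I*√3)/3 = I*√3/3 ≈ 0.57735*I)
W(d) = -d/3 (W(d) = (d*(-2))/6 = -2*d*(⅙) = -d/3)
x = 100 (x = 10² = 100)
(x + W(m))² = (100 - I*√3/9)²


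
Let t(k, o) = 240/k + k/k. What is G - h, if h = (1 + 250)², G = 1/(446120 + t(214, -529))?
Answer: -3007356955960/47735067 ≈ -63001.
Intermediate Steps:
t(k, o) = 1 + 240/k (t(k, o) = 240/k + 1 = 1 + 240/k)
G = 107/47735067 (G = 1/(446120 + (240 + 214)/214) = 1/(446120 + (1/214)*454) = 1/(446120 + 227/107) = 1/(47735067/107) = 107/47735067 ≈ 2.2415e-6)
h = 63001 (h = 251² = 63001)
G - h = 107/47735067 - 1*63001 = 107/47735067 - 63001 = -3007356955960/47735067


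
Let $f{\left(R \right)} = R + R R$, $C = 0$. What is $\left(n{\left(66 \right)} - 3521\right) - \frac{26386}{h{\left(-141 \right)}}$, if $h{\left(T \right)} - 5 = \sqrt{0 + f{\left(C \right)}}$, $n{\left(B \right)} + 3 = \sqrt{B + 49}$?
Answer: $- \frac{44006}{5} + \sqrt{115} \approx -8790.5$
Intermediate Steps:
$f{\left(R \right)} = R + R^{2}$
$n{\left(B \right)} = -3 + \sqrt{49 + B}$ ($n{\left(B \right)} = -3 + \sqrt{B + 49} = -3 + \sqrt{49 + B}$)
$h{\left(T \right)} = 5$ ($h{\left(T \right)} = 5 + \sqrt{0 + 0 \left(1 + 0\right)} = 5 + \sqrt{0 + 0 \cdot 1} = 5 + \sqrt{0 + 0} = 5 + \sqrt{0} = 5 + 0 = 5$)
$\left(n{\left(66 \right)} - 3521\right) - \frac{26386}{h{\left(-141 \right)}} = \left(\left(-3 + \sqrt{49 + 66}\right) - 3521\right) - \frac{26386}{5} = \left(\left(-3 + \sqrt{115}\right) - 3521\right) - \frac{26386}{5} = \left(-3524 + \sqrt{115}\right) - \frac{26386}{5} = - \frac{44006}{5} + \sqrt{115}$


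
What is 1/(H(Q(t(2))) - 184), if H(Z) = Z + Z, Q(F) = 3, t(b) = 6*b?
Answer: -1/178 ≈ -0.0056180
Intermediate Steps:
H(Z) = 2*Z
1/(H(Q(t(2))) - 184) = 1/(2*3 - 184) = 1/(6 - 184) = 1/(-178) = -1/178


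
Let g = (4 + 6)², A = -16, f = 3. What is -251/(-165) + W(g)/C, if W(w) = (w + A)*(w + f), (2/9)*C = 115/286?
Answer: 18151901/3795 ≈ 4783.1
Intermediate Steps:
g = 100 (g = 10² = 100)
C = 1035/572 (C = 9*(115/286)/2 = 9*(115*(1/286))/2 = (9/2)*(115/286) = 1035/572 ≈ 1.8094)
W(w) = (-16 + w)*(3 + w) (W(w) = (w - 16)*(w + 3) = (-16 + w)*(3 + w))
-251/(-165) + W(g)/C = -251/(-165) + (-48 + 100² - 13*100)/(1035/572) = -251*(-1/165) + (-48 + 10000 - 1300)*(572/1035) = 251/165 + 8652*(572/1035) = 251/165 + 1649648/345 = 18151901/3795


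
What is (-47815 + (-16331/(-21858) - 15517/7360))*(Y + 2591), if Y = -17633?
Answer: 419238599208617/582880 ≈ 7.1925e+8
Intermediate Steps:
(-47815 + (-16331/(-21858) - 15517/7360))*(Y + 2591) = (-47815 + (-16331/(-21858) - 15517/7360))*(-17633 + 2591) = (-47815 + (-16331*(-1/21858) - 15517*1/7360))*(-15042) = (-47815 + (16331/21858 - 15517/7360))*(-15042) = (-47815 - 109487213/80437440)*(-15042) = -3846225680813/80437440*(-15042) = 419238599208617/582880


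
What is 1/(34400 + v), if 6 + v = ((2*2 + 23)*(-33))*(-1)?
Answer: 1/35285 ≈ 2.8341e-5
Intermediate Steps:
v = 885 (v = -6 + ((2*2 + 23)*(-33))*(-1) = -6 + ((4 + 23)*(-33))*(-1) = -6 + (27*(-33))*(-1) = -6 - 891*(-1) = -6 + 891 = 885)
1/(34400 + v) = 1/(34400 + 885) = 1/35285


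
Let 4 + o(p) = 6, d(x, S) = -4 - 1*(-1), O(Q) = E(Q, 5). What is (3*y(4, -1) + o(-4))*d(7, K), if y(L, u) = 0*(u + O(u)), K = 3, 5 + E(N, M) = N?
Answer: -6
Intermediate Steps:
E(N, M) = -5 + N
O(Q) = -5 + Q
d(x, S) = -3 (d(x, S) = -4 + 1 = -3)
o(p) = 2 (o(p) = -4 + 6 = 2)
y(L, u) = 0 (y(L, u) = 0*(u + (-5 + u)) = 0*(-5 + 2*u) = 0)
(3*y(4, -1) + o(-4))*d(7, K) = (3*0 + 2)*(-3) = (0 + 2)*(-3) = 2*(-3) = -6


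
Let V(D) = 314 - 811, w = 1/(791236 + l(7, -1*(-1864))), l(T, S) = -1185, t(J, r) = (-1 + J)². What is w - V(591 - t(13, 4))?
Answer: 392655348/790051 ≈ 497.00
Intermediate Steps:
w = 1/790051 (w = 1/(791236 - 1185) = 1/790051 ≈ 1.2657e-6)
V(D) = -497
w - V(591 - t(13, 4)) = 1/790051 - 1*(-497) = 1/790051 + 497 = 392655348/790051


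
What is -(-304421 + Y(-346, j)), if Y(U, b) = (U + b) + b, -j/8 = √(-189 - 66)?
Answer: 304767 + 16*I*√255 ≈ 3.0477e+5 + 255.5*I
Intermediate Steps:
j = -8*I*√255 (j = -8*√(-189 - 66) = -8*I*√255 ≈ -127.75*I)
Y(U, b) = U + 2*b
-(-304421 + Y(-346, j)) = -(-304421 + (-346 + 2*(-8*I*√255))) = -(-304421 + (-346 - 16*I*√255)) = -(-304767 - 16*I*√255) = 304767 + 16*I*√255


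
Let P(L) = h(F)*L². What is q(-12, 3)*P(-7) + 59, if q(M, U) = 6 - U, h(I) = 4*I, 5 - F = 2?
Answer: 1823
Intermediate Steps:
F = 3 (F = 5 - 1*2 = 5 - 2 = 3)
P(L) = 12*L² (P(L) = (4*3)*L² = 12*L²)
q(-12, 3)*P(-7) + 59 = (6 - 1*3)*(12*(-7)²) + 59 = (6 - 3)*(12*49) + 59 = 3*588 + 59 = 1764 + 59 = 1823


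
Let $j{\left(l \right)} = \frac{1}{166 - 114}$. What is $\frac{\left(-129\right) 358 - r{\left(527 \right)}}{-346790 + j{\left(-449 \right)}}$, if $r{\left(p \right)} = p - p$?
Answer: $\frac{2401464}{18033079} \approx 0.13317$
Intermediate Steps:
$j{\left(l \right)} = \frac{1}{52}$
$r{\left(p \right)} = 0$
$\frac{\left(-129\right) 358 - r{\left(527 \right)}}{-346790 + j{\left(-449 \right)}} = \frac{\left(-129\right) 358 - 0}{-346790 + \frac{1}{52}} = \frac{-46182 + 0}{- \frac{18033079}{52}} = \left(-46182\right) \left(- \frac{52}{18033079}\right) = \frac{2401464}{18033079}$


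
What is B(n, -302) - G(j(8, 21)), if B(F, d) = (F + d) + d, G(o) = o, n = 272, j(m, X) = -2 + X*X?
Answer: -771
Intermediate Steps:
j(m, X) = -2 + X²
B(F, d) = F + 2*d
B(n, -302) - G(j(8, 21)) = (272 + 2*(-302)) - (-2 + 21²) = (272 - 604) - (-2 + 441) = -332 - 1*439 = -332 - 439 = -771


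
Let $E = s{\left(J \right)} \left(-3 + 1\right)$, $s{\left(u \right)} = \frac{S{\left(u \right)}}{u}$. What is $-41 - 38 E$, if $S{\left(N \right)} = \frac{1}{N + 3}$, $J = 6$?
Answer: $- \frac{1069}{27} \approx -39.593$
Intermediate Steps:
$S{\left(N \right)} = \frac{1}{3 + N}$
$s{\left(u \right)} = \frac{1}{u \left(3 + u\right)}$ ($s{\left(u \right)} = \frac{1}{\left(3 + u\right) u} = \frac{1}{u \left(3 + u\right)}$)
$E = - \frac{1}{27}$ ($E = \frac{1}{6 \left(3 + 6\right)} \left(-3 + 1\right) = \frac{1}{6 \cdot 9} \left(-2\right) = \frac{1}{6} \cdot \frac{1}{9} \left(-2\right) = \frac{1}{54} \left(-2\right) = - \frac{1}{27} \approx -0.037037$)
$-41 - 38 E = -41 - - \frac{38}{27} = -41 + \frac{38}{27} = - \frac{1069}{27}$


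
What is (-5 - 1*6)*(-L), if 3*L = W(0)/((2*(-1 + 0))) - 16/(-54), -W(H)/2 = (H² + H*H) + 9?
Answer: 2761/81 ≈ 34.086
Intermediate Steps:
W(H) = -18 - 4*H² (W(H) = -2*((H² + H*H) + 9) = -2*((H² + H²) + 9) = -2*(2*H² + 9) = -2*(9 + 2*H²) = -18 - 4*H²)
L = 251/81 (L = ((-18 - 4*0²)/((2*(-1 + 0))) - 16/(-54))/3 = ((-18 - 4*0)/((2*(-1))) - 16*(-1/54))/3 = ((-18 + 0)/(-2) + 8/27)/3 = (-18*(-½) + 8/27)/3 = (9 + 8/27)/3 = (⅓)*(251/27) = 251/81 ≈ 3.0988)
(-5 - 1*6)*(-L) = (-5 - 1*6)*(-1*251/81) = (-5 - 6)*(-251/81) = -11*(-251/81) = 2761/81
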